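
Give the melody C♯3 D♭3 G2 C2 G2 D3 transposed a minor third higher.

E3 Fb3 Bb2 Eb2 Bb2 F3

C#3 to E3
Db3 to Fb3
G2 to Bb2
C2 to Eb2
G2 to Bb2
D3 to F3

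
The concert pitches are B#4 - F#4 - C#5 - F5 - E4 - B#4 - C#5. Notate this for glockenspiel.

B#2 F#2 C#3 F3 E2 B#2 C#3

Written C4 sounds as C6 on the glockenspiel, so concert pitches are written a perfect fifteenth down.
B#4 → B#2
F#4 → F#2
C#5 → C#3
F5 → F3
E4 → E2
B#4 → B#2
C#5 → C#3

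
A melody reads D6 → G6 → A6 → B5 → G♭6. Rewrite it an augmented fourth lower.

D6 down an augmented fourth is Ab5.
An augmented fourth down from G6 gives Db6.
A6 down an augmented fourth is Eb6.
B5 down an augmented fourth is F5.
Gb6 down an augmented fourth is Dbb6.

Ab5 Db6 Eb6 F5 Dbb6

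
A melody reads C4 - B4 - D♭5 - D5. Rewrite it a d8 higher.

C4 becomes Cb5
B4 becomes Bb5
Db5 becomes Dbb6
D5 becomes Db6

Cb5 Bb5 Dbb6 Db6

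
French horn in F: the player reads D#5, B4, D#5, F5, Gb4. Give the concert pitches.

Written C4 on the French horn in F sounds as F3, a perfect fifth lower; apply that shift to every note.
D#5 to G#4
B4 to E4
D#5 to G#4
F5 to Bb4
Gb4 to Cb4

G#4 E4 G#4 Bb4 Cb4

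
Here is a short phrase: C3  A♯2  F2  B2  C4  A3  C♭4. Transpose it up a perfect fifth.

C3 → G3
A#2 → E#3
F2 → C3
B2 → F#3
C4 → G4
A3 → E4
Cb4 → Gb4

G3 E#3 C3 F#3 G4 E4 Gb4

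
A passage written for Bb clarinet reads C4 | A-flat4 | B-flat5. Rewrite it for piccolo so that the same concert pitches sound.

Bb2 Gb3 Ab4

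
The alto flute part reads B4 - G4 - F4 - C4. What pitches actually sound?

F#4 D4 C4 G3

Written C4 on the alto flute sounds as G3, a perfect fourth lower; apply that shift to every note.
B4 -> F#4
G4 -> D4
F4 -> C4
C4 -> G3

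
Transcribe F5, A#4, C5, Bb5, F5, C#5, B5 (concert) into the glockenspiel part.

F3 A#2 C3 Bb3 F3 C#3 B3

Written C4 sounds as C6 on the glockenspiel, so concert pitches are written a perfect fifteenth down.
F5 -> F3
A#4 -> A#2
C5 -> C3
Bb5 -> Bb3
F5 -> F3
C#5 -> C#3
B5 -> B3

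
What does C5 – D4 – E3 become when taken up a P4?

C5: a fourth up reaches F, and 5 semitones makes it F5.
A perfect fourth up from D4 gives G4.
A perfect fourth up from E3 gives A3.

F5 G4 A3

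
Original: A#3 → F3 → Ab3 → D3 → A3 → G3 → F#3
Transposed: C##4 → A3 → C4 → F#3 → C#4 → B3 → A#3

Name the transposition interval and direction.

Take the first pair: A#3 → C##4. A to C spans 3 letter names, so the interval is some kind of third.
A#3 to C##4 is 4 semitones, which makes it a major third; the second version is higher, so the direction is up.
Checking another pair — F#3 → A#3 — gives the same interval.

up a major third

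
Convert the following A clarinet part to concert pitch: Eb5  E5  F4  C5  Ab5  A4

The A clarinet sounds a minor third below written, so transpose each written note down a minor third.
Eb5 becomes C5
E5 becomes C#5
F4 becomes D4
C5 becomes A4
Ab5 becomes F5
A4 becomes F#4

C5 C#5 D4 A4 F5 F#4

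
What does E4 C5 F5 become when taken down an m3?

E4 -> C#4
C5 -> A4
F5 -> D5

C#4 A4 D5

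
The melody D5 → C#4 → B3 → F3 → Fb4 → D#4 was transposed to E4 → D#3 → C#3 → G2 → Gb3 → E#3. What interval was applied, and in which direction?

down a minor seventh

From D5 to E4 is 7 letter names — a seventh of some quality.
E4 to D5 is 10 semitones, which makes it a minor seventh; the second version is lower, so the direction is down.
Checking another pair — D#4 → E#3 — gives the same interval.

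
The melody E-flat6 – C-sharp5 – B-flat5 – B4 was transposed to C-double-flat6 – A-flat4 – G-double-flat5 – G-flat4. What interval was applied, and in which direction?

From Eb6 to Cbb6 is 3 letter names — a third of some quality.
Cbb6 to Eb6 is 5 semitones, which makes it an augmented third; the second version is lower, so the direction is down.
Checking another pair — B4 → Gb4 — gives the same interval.

down an augmented third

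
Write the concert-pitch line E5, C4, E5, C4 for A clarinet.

G5 Eb4 G5 Eb4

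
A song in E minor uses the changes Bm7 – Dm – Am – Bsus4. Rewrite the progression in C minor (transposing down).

Gm7 Bbm Fm Gsus4

E minor down to C minor is a major third; each chord root moves by that interval while the quality stays the same.
Bm7: root B down a major third → G, giving Gm7.
Dm: root D down a major third → Bb, giving Bbm.
Am: root A down a major third → F, giving Fm.
Bsus4: root B down a major third → G, giving Gsus4.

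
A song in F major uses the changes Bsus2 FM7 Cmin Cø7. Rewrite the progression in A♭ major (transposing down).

Dsus2 AbM7 Ebmin Ebø7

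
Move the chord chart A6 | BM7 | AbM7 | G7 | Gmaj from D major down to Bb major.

F6 GM7 FbM7 Eb7 Ebmaj

D major down to Bb major is a major third; each chord root moves by that interval while the quality stays the same.
A6: root A down a major third → F, giving F6.
BM7: root B down a major third → G, giving GM7.
AbM7: root Ab down a major third → Fb, giving FbM7.
G7: root G down a major third → Eb, giving Eb7.
Gmaj: root G down a major third → Eb, giving Ebmaj.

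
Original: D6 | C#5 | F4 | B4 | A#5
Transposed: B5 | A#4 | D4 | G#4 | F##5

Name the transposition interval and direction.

down a minor third

Take the first pair: D6 → B5. D to B spans 3 letter names, so the interval is some kind of third.
B5 to D6 is 3 semitones, which makes it a minor third; the second version is lower, so the direction is down.
Checking another pair — A#5 → F##5 — gives the same interval.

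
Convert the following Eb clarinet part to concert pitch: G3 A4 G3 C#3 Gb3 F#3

Written C4 on the Eb clarinet sounds as Eb4, a minor third higher; apply that shift to every note.
G3 to Bb3
A4 to C5
G3 to Bb3
C#3 to E3
Gb3 to Bbb3
F#3 to A3

Bb3 C5 Bb3 E3 Bbb3 A3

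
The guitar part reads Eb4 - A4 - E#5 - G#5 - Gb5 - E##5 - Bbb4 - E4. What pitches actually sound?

The guitar sounds a perfect octave below written, so transpose each written note down a perfect octave.
Eb4 to Eb3
A4 to A3
E#5 to E#4
G#5 to G#4
Gb5 to Gb4
E##5 to E##4
Bbb4 to Bbb3
E4 to E3

Eb3 A3 E#4 G#4 Gb4 E##4 Bbb3 E3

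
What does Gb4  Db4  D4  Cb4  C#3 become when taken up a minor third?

Gb4 up a minor third is Bbb4.
A minor third up from Db4 gives Fb4.
D4: a third up reaches F, and 3 semitones makes it F4.
Cb4: a third up reaches E, and 3 semitones makes it Ebb4.
C#3 up a minor third is E3.

Bbb4 Fb4 F4 Ebb4 E3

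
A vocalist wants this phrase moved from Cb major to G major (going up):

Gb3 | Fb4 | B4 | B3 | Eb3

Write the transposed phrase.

From Cb up to G is an augmented fifth; apply that to each pitch.
Gb3 -> D4
Fb4 -> C5
B4 -> F##5
B3 -> F##4
Eb3 -> B3

D4 C5 F##5 F##4 B3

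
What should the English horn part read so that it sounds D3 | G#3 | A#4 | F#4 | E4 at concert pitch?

The English horn sounds a perfect fifth below written, so the written part must be a perfect fifth above concert — transpose each note up.
D3 -> A3
G#3 -> D#4
A#4 -> E#5
F#4 -> C#5
E4 -> B4

A3 D#4 E#5 C#5 B4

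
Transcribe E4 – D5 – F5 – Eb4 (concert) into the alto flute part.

A4 G5 Bb5 Ab4

The alto flute sounds a perfect fourth below written, so the written part must be a perfect fourth above concert — transpose each note up.
E4 -> A4
D5 -> G5
F5 -> Bb5
Eb4 -> Ab4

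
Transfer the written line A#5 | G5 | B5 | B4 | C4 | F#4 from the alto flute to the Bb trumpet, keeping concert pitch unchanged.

First find concert pitch: the alto flute sounds a perfect fourth below written, so A#5 G5 B5 B4 C4 F#4 sounds E#5 D5 F#5 F#4 G3 C#4.
Then write for Bb trumpet: it sounds a major second below written, so the part must be a major second above concert.
E#5 → F##5
D5 → E5
F#5 → G#5
F#4 → G#4
G3 → A3
C#4 → D#4

F##5 E5 G#5 G#4 A3 D#4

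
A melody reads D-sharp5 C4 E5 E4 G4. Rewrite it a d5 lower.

G##4 F#3 A#4 A#3 C#4

D#5 gives G##4
C4 gives F#3
E5 gives A#4
E4 gives A#3
G4 gives C#4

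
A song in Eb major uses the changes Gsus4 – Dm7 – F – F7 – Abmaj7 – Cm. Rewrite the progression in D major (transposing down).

F#sus4 C#m7 E E7 Gmaj7 Bm

Eb major down to D major is a minor second; each chord root moves by that interval while the quality stays the same.
Gsus4: root G down a minor second → F#, giving F#sus4.
Dm7: root D down a minor second → C#, giving C#m7.
F: root F down a minor second → E, giving E.
F7: root F down a minor second → E, giving E7.
Abmaj7: root Ab down a minor second → G, giving Gmaj7.
Cm: root C down a minor second → B, giving Bm.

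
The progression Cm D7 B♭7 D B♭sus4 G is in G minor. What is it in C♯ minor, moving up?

G minor up to C♯ minor is an augmented fourth; each chord root moves by that interval while the quality stays the same.
Cm: root C up an augmented fourth → F#, giving F#m.
D7: root D up an augmented fourth → G#, giving G#7.
B♭7: root B♭ up an augmented fourth → E, giving E7.
D: root D up an augmented fourth → G#, giving G#.
B♭sus4: root B♭ up an augmented fourth → E, giving Esus4.
G: root G up an augmented fourth → C#, giving C#.

F#m G#7 E7 G# Esus4 C#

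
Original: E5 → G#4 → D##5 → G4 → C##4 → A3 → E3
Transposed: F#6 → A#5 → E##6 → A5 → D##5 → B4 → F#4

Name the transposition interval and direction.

up a major ninth

Take the first pair: E5 → F#6. E to F spans 9 letter names, so the interval is some kind of ninth.
E5 to F#6 is 14 semitones, which makes it a major ninth; the second version is higher, so the direction is up.
Checking another pair — E3 → F#4 — gives the same interval.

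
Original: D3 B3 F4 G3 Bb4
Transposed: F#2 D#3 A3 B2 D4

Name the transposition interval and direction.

From D3 to F#2 is 6 letter names — a sixth of some quality.
F#2 to D3 is 8 semitones, which makes it a minor sixth; the second version is lower, so the direction is down.
Checking another pair — Bb4 → D4 — gives the same interval.

down a minor sixth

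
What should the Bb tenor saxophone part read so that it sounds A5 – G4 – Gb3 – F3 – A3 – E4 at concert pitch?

The Bb tenor saxophone sounds a major ninth below written, so the written part must be a major ninth above concert — transpose each note up.
A5 becomes B6
G4 becomes A5
Gb3 becomes Ab4
F3 becomes G4
A3 becomes B4
E4 becomes F#5

B6 A5 Ab4 G4 B4 F#5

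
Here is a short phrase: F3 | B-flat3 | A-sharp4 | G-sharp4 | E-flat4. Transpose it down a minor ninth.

F3 → E2
Bb3 → A2
A#4 → G##3
G#4 → F##3
Eb4 → D3

E2 A2 G##3 F##3 D3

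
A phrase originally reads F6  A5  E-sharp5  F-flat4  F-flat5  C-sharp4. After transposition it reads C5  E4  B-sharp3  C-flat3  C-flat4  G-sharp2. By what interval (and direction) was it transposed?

down a perfect eleventh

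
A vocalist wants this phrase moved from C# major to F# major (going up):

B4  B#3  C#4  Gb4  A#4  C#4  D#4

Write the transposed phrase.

E5 E#4 F#4 Cb5 D#5 F#4 G#4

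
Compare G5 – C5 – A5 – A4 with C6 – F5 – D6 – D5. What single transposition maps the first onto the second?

up a perfect fourth

From G5 to C6 is 4 letter names — a fourth of some quality.
G5 to C6 is 5 semitones, which makes it a perfect fourth; the second version is higher, so the direction is up.
Checking another pair — A4 → D5 — gives the same interval.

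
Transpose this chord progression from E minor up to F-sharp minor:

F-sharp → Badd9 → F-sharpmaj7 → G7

G# C#add9 G#maj7 A7

E minor up to F-sharp minor is a major second; each chord root moves by that interval while the quality stays the same.
F-sharp: root F-sharp up a major second → G#, giving G#.
Badd9: root B up a major second → C#, giving C#add9.
F-sharpmaj7: root F-sharp up a major second → G#, giving G#maj7.
G7: root G up a major second → A, giving A7.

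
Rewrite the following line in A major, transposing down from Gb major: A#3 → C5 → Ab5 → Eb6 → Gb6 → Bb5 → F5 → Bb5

B##2 D#4 B4 F#5 A5 C#5 G#4 C#5

Gb major to A major down is a diminished seventh, so every note moves down by that interval.
A#3 becomes B##2
C5 becomes D#4
Ab5 becomes B4
Eb6 becomes F#5
Gb6 becomes A5
Bb5 becomes C#5
F5 becomes G#4
Bb5 becomes C#5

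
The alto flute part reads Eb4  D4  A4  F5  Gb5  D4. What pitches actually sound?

Written C4 on the alto flute sounds as G3, a perfect fourth lower; apply that shift to every note.
Eb4 -> Bb3
D4 -> A3
A4 -> E4
F5 -> C5
Gb5 -> Db5
D4 -> A3

Bb3 A3 E4 C5 Db5 A3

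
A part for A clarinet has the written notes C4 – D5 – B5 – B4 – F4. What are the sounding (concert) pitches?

A3 B4 G#5 G#4 D4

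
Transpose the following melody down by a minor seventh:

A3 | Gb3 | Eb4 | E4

A3: a seventh down reaches B, and 10 semitones makes it B2.
Gb3: a seventh down reaches A, and 10 semitones makes it Ab2.
Eb4: a seventh down reaches F, and 10 semitones makes it F3.
E4: a seventh down reaches F, and 10 semitones makes it F#3.

B2 Ab2 F3 F#3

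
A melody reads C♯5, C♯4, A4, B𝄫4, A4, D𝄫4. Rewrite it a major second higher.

D#5 D#4 B4 Cb5 B4 Ebb4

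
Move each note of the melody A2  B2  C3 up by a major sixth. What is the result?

A2 becomes F#3
B2 becomes G#3
C3 becomes A3

F#3 G#3 A3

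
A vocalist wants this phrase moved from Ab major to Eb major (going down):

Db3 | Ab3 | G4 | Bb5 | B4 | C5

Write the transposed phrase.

Ab major to Eb major down is a perfect fourth, so every note moves down by that interval.
Db3 → Ab2
Ab3 → Eb3
G4 → D4
Bb5 → F5
B4 → F#4
C5 → G4

Ab2 Eb3 D4 F5 F#4 G4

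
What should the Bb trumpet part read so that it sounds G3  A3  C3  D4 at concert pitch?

A3 B3 D3 E4

The Bb trumpet sounds a major second below written, so the written part must be a major second above concert — transpose each note up.
G3 to A3
A3 to B3
C3 to D3
D4 to E4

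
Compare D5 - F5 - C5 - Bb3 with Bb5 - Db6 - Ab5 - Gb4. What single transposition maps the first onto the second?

Take the first pair: D5 → Bb5. D to B spans 6 letter names, so the interval is some kind of sixth.
D5 to Bb5 is 8 semitones, which makes it a minor sixth; the second version is higher, so the direction is up.
Checking another pair — Bb3 → Gb4 — gives the same interval.

up a minor sixth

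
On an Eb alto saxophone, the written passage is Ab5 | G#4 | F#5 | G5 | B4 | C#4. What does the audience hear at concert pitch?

Cb5 B3 A4 Bb4 D4 E3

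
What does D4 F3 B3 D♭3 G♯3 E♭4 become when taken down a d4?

A#3 C#3 F##3 A2 D##3 B3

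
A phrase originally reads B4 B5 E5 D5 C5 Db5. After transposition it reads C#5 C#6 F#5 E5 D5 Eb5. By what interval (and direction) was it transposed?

From B4 to C#5 is 2 letter names — a second of some quality.
B4 to C#5 is 2 semitones, which makes it a major second; the second version is higher, so the direction is up.
Checking another pair — Db5 → Eb5 — gives the same interval.

up a major second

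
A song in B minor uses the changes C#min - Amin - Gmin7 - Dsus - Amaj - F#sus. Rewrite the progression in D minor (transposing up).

Emin Cmin Bbmin7 Fsus Cmaj Asus

B minor up to D minor is a minor third; each chord root moves by that interval while the quality stays the same.
C#min: root C# up a minor third → E, giving Emin.
Amin: root A up a minor third → C, giving Cmin.
Gmin7: root G up a minor third → Bb, giving Bbmin7.
Dsus: root D up a minor third → F, giving Fsus.
Amaj: root A up a minor third → C, giving Cmaj.
F#sus: root F# up a minor third → A, giving Asus.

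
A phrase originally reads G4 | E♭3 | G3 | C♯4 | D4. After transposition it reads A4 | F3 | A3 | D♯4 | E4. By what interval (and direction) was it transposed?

up a major second

Take the first pair: G4 → A4. G to A spans 2 letter names, so the interval is some kind of second.
G4 to A4 is 2 semitones, which makes it a major second; the second version is higher, so the direction is up.
Checking another pair — D4 → E4 — gives the same interval.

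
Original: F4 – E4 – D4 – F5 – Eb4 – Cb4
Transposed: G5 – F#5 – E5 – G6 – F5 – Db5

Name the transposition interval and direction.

up a major ninth

Take the first pair: F4 → G5. F to G spans 9 letter names, so the interval is some kind of ninth.
F4 to G5 is 14 semitones, which makes it a major ninth; the second version is higher, so the direction is up.
Checking another pair — Cb4 → Db5 — gives the same interval.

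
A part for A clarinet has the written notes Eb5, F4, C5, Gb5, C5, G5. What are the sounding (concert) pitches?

C5 D4 A4 Eb5 A4 E5

Written C4 on the A clarinet sounds as A3, a minor third lower; apply that shift to every note.
Eb5 becomes C5
F4 becomes D4
C5 becomes A4
Gb5 becomes Eb5
C5 becomes A4
G5 becomes E5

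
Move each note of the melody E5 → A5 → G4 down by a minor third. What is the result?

C#5 F#5 E4

E5 down a minor third is C#5.
A minor third down from A5 gives F#5.
G4 down a minor third is E4.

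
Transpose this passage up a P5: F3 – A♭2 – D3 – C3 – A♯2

C4 Eb3 A3 G3 E#3

F3 to C4
Ab2 to Eb3
D3 to A3
C3 to G3
A#2 to E#3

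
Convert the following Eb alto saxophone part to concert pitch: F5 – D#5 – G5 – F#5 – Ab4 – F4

Written C4 on the Eb alto saxophone sounds as Eb3, a major sixth lower; apply that shift to every note.
F5 to Ab4
D#5 to F#4
G5 to Bb4
F#5 to A4
Ab4 to Cb4
F4 to Ab3

Ab4 F#4 Bb4 A4 Cb4 Ab3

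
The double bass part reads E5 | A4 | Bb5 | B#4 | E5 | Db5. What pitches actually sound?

The double bass sounds a perfect octave below written, so transpose each written note down a perfect octave.
E5 → E4
A4 → A3
Bb5 → Bb4
B#4 → B#3
E5 → E4
Db5 → Db4

E4 A3 Bb4 B#3 E4 Db4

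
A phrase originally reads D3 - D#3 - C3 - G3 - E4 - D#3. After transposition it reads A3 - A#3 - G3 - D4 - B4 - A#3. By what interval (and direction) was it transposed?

up a perfect fifth

Take the first pair: D3 → A3. D to A spans 5 letter names, so the interval is some kind of fifth.
D3 to A3 is 7 semitones, which makes it a perfect fifth; the second version is higher, so the direction is up.
Checking another pair — D#3 → A#3 — gives the same interval.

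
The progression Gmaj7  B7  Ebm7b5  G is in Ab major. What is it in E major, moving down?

D#maj7 F##7 Bm7b5 D#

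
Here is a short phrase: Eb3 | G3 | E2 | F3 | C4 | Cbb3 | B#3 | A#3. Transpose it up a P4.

Ab3 C4 A2 Bb3 F4 Fbb3 E#4 D#4

Eb3 -> Ab3
G3 -> C4
E2 -> A2
F3 -> Bb3
C4 -> F4
Cbb3 -> Fbb3
B#3 -> E#4
A#3 -> D#4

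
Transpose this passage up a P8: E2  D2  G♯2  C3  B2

E3 D3 G#3 C4 B3

E2: an octave up reaches E, and 12 semitones makes it E3.
D2: an octave up reaches D, and 12 semitones makes it D3.
G#2: an octave up reaches G, and 12 semitones makes it G#3.
C3: an octave up reaches C, and 12 semitones makes it C4.
B2: an octave up reaches B, and 12 semitones makes it B3.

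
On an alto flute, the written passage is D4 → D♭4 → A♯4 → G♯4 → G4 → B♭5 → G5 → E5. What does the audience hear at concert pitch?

A3 Ab3 E#4 D#4 D4 F5 D5 B4

The alto flute sounds a perfect fourth below written, so transpose each written note down a perfect fourth.
D4 to A3
Db4 to Ab3
A#4 to E#4
G#4 to D#4
G4 to D4
Bb5 to F5
G5 to D5
E5 to B4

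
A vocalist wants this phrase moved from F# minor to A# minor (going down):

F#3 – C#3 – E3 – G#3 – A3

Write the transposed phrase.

From F# down to A# is a minor sixth; apply that to each pitch.
F#3 -> A#2
C#3 -> E#2
E3 -> G#2
G#3 -> B#2
A3 -> C#3

A#2 E#2 G#2 B#2 C#3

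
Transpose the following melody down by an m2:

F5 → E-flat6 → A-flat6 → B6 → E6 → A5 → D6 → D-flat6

F5 down a minor second is E5.
Eb6 down a minor second is D6.
Ab6: a second down reaches G, and 1 semitone makes it G6.
B6 down a minor second is A#6.
A minor second down from E6 gives D#6.
A minor second down from A5 gives G#5.
D6 down a minor second is C#6.
Db6 down a minor second is C6.

E5 D6 G6 A#6 D#6 G#5 C#6 C6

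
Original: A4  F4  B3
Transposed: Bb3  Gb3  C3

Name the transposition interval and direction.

From A4 to Bb3 is 7 letter names — a seventh of some quality.
Bb3 to A4 is 11 semitones, which makes it a major seventh; the second version is lower, so the direction is down.
Checking another pair — B3 → C3 — gives the same interval.

down a major seventh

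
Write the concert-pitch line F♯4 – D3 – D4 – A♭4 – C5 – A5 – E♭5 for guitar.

F#5 D4 D5 Ab5 C6 A6 Eb6

The guitar sounds a perfect octave below written, so the written part must be a perfect octave above concert — transpose each note up.
F#4 -> F#5
D3 -> D4
D4 -> D5
Ab4 -> Ab5
C5 -> C6
A5 -> A6
Eb5 -> Eb6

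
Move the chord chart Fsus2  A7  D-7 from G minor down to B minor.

Asus2 C#7 F#-7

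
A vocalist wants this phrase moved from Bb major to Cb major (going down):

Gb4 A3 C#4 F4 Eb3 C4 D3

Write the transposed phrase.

Bb major to Cb major down is a major seventh, so every note moves down by that interval.
Gb4 gives Abb3
A3 gives Bb2
C#4 gives D3
F4 gives Gb3
Eb3 gives Fb2
C4 gives Db3
D3 gives Eb2

Abb3 Bb2 D3 Gb3 Fb2 Db3 Eb2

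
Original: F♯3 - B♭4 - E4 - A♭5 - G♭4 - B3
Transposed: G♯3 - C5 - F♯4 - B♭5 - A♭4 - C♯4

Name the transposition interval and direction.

up a major second

Take the first pair: F#3 → G#3. F to G spans 2 letter names, so the interval is some kind of second.
F#3 to G#3 is 2 semitones, which makes it a major second; the second version is higher, so the direction is up.
Checking another pair — B3 → C#4 — gives the same interval.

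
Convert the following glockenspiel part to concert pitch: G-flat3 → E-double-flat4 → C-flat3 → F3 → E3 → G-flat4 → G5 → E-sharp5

The glockenspiel sounds a perfect fifteenth above written, so transpose each written note up a perfect fifteenth.
Gb3 becomes Gb5
Ebb4 becomes Ebb6
Cb3 becomes Cb5
F3 becomes F5
E3 becomes E5
Gb4 becomes Gb6
G5 becomes G7
E#5 becomes E#7

Gb5 Ebb6 Cb5 F5 E5 Gb6 G7 E#7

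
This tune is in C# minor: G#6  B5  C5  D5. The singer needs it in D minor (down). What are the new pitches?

A5 C5 Db4 Eb4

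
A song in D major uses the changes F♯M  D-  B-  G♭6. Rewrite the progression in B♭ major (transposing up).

D major up to B♭ major is a minor sixth; each chord root moves by that interval while the quality stays the same.
F♯M: root F♯ up a minor sixth → D, giving DM.
D-: root D up a minor sixth → Bb, giving Bb-.
B-: root B up a minor sixth → G, giving G-.
G♭6: root G♭ up a minor sixth → Ebb, giving Ebb6.

DM Bb- G- Ebb6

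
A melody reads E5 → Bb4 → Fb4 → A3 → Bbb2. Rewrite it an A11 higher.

A#6 E6 Bb5 D#5 Eb4

An augmented eleventh up from E5 gives A#6.
An augmented eleventh up from Bb4 gives E6.
An augmented eleventh up from Fb4 gives Bb5.
A3: an eleventh up reaches D, and 18 semitones makes it D#5.
Bbb2: an eleventh up reaches E, and 18 semitones makes it Eb4.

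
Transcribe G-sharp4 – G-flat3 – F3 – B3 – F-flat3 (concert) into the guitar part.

G#5 Gb4 F4 B4 Fb4

Written C4 sounds as C3 on the guitar, so concert pitches are written a perfect octave up.
G#4 → G#5
Gb3 → Gb4
F3 → F4
B3 → B4
Fb3 → Fb4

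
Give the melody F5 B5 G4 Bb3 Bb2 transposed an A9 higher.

G#6 C##7 A#5 C#5 C#4

F5 -> G#6
B5 -> C##7
G4 -> A#5
Bb3 -> C#5
Bb2 -> C#4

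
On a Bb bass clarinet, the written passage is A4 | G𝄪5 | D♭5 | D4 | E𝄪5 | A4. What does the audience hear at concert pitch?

G3 F##4 Cb4 C3 D##4 G3

The Bb bass clarinet sounds a major ninth below written, so transpose each written note down a major ninth.
A4 gives G3
G##5 gives F##4
Db5 gives Cb4
D4 gives C3
E##5 gives D##4
A4 gives G3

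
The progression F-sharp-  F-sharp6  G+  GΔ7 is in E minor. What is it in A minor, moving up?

B- B6 C+ CΔ7

E minor up to A minor is a perfect fourth; each chord root moves by that interval while the quality stays the same.
F-sharp-: root F-sharp up a perfect fourth → B, giving B-.
F-sharp6: root F-sharp up a perfect fourth → B, giving B6.
G+: root G up a perfect fourth → C, giving C+.
GΔ7: root G up a perfect fourth → C, giving CΔ7.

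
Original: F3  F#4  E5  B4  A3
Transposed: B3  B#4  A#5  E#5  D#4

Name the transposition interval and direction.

Take the first pair: F3 → B3. F to B spans 4 letter names, so the interval is some kind of fourth.
F3 to B3 is 6 semitones, which makes it an augmented fourth; the second version is higher, so the direction is up.
Checking another pair — A3 → D#4 — gives the same interval.

up an augmented fourth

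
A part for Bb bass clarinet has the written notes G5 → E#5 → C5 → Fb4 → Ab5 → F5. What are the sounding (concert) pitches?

The Bb bass clarinet sounds a major ninth below written, so transpose each written note down a major ninth.
G5 -> F4
E#5 -> D#4
C5 -> Bb3
Fb4 -> Ebb3
Ab5 -> Gb4
F5 -> Eb4

F4 D#4 Bb3 Ebb3 Gb4 Eb4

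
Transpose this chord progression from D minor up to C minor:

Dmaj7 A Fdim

D minor up to C minor is a minor seventh; each chord root moves by that interval while the quality stays the same.
Dmaj7: root D up a minor seventh → C, giving Cmaj7.
A: root A up a minor seventh → G, giving G.
Fdim: root F up a minor seventh → Eb, giving Ebdim.

Cmaj7 G Ebdim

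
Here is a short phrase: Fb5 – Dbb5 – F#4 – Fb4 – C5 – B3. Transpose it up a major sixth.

Fb5: a sixth up reaches D, and 9 semitones makes it Db6.
Dbb5: a sixth up reaches B, and 9 semitones makes it Bbb5.
F#4 up a major sixth is D#5.
Fb4 up a major sixth is Db5.
C5 up a major sixth is A5.
A major sixth up from B3 gives G#4.

Db6 Bbb5 D#5 Db5 A5 G#4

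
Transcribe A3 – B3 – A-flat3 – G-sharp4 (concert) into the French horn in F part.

E4 F#4 Eb4 D#5

Written C4 sounds as F3 on the French horn in F, so concert pitches are written a perfect fifth up.
A3 to E4
B3 to F#4
Ab3 to Eb4
G#4 to D#5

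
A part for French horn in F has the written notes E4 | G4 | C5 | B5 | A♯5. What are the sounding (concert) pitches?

A3 C4 F4 E5 D#5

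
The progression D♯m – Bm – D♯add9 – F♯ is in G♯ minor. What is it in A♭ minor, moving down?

G♯ minor down to A♭ minor is an augmented seventh; each chord root moves by that interval while the quality stays the same.
D♯m: root D♯ down an augmented seventh → Eb, giving Ebm.
Bm: root B down an augmented seventh → Cb, giving Cbm.
D♯add9: root D♯ down an augmented seventh → Eb, giving Ebadd9.
F♯: root F♯ down an augmented seventh → Gb, giving Gb.

Ebm Cbm Ebadd9 Gb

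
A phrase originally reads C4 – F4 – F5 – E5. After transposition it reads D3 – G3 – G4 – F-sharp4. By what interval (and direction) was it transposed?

Take the first pair: C4 → D3. C to D spans 7 letter names, so the interval is some kind of seventh.
D3 to C4 is 10 semitones, which makes it a minor seventh; the second version is lower, so the direction is down.
Checking another pair — E5 → F#4 — gives the same interval.

down a minor seventh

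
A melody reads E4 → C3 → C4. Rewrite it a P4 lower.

B3 G2 G3

E4 becomes B3
C3 becomes G2
C4 becomes G3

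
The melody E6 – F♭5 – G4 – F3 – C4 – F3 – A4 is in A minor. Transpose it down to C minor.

G5 Abb4 Bb3 Ab2 Eb3 Ab2 C4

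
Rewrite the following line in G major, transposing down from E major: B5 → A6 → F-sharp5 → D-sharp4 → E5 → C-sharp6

D5 C6 A4 F#3 G4 E5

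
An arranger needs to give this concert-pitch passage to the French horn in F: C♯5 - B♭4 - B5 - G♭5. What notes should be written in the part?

G#5 F5 F#6 Db6

Written C4 sounds as F3 on the French horn in F, so concert pitches are written a perfect fifth up.
C#5 gives G#5
Bb4 gives F5
B5 gives F#6
Gb5 gives Db6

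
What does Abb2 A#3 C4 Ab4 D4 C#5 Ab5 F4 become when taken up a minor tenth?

Cbb4 C#5 Eb5 Cb6 F5 E6 Cb7 Ab5

Abb2 up a minor tenth is Cbb4.
A#3 up a minor tenth is C#5.
C4 up a minor tenth is Eb5.
Ab4: a tenth up reaches C, and 15 semitones makes it Cb6.
D4 up a minor tenth is F5.
C#5 up a minor tenth is E6.
A minor tenth up from Ab5 gives Cb7.
A minor tenth up from F4 gives Ab5.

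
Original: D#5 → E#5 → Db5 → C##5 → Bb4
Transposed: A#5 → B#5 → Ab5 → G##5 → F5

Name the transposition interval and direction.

up a perfect fifth

From D#5 to A#5 is 5 letter names — a fifth of some quality.
D#5 to A#5 is 7 semitones, which makes it a perfect fifth; the second version is higher, so the direction is up.
Checking another pair — Bb4 → F5 — gives the same interval.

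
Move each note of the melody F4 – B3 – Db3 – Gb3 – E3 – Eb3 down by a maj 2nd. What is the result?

F4 -> Eb4
B3 -> A3
Db3 -> Cb3
Gb3 -> Fb3
E3 -> D3
Eb3 -> Db3

Eb4 A3 Cb3 Fb3 D3 Db3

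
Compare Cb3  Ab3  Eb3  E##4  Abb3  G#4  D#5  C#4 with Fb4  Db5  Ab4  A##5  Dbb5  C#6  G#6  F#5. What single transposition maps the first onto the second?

up a perfect eleventh

From Cb3 to Fb4 is 11 letter names — an eleventh of some quality.
Cb3 to Fb4 is 17 semitones, which makes it a perfect eleventh; the second version is higher, so the direction is up.
Checking another pair — C#4 → F#5 — gives the same interval.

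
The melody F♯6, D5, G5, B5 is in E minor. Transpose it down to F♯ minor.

From E down to F♯ is a minor seventh; apply that to each pitch.
F#6 gives G#5
D5 gives E4
G5 gives A4
B5 gives C#5

G#5 E4 A4 C#5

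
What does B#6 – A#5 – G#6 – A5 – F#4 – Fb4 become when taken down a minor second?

A##6 G##5 F##6 G#5 E#4 Eb4

B#6 to A##6
A#5 to G##5
G#6 to F##6
A5 to G#5
F#4 to E#4
Fb4 to Eb4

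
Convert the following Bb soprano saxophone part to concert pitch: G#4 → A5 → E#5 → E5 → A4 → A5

Written C4 on the Bb soprano saxophone sounds as Bb3, a major second lower; apply that shift to every note.
G#4 becomes F#4
A5 becomes G5
E#5 becomes D#5
E5 becomes D5
A4 becomes G4
A5 becomes G5

F#4 G5 D#5 D5 G4 G5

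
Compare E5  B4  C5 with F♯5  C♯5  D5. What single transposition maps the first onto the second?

up a major second

From E5 to F#5 is 2 letter names — a second of some quality.
E5 to F#5 is 2 semitones, which makes it a major second; the second version is higher, so the direction is up.
Checking another pair — C5 → D5 — gives the same interval.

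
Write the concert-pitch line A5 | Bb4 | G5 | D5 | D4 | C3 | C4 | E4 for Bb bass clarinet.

B6 C6 A6 E6 E5 D4 D5 F#5

The Bb bass clarinet sounds a major ninth below written, so the written part must be a major ninth above concert — transpose each note up.
A5 becomes B6
Bb4 becomes C6
G5 becomes A6
D5 becomes E6
D4 becomes E5
C3 becomes D4
C4 becomes D5
E4 becomes F#5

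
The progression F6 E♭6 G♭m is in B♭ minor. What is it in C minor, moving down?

G6 F6 Abm

B♭ minor down to C minor is a minor seventh; each chord root moves by that interval while the quality stays the same.
F6: root F down a minor seventh → G, giving G6.
E♭6: root E♭ down a minor seventh → F, giving F6.
G♭m: root G♭ down a minor seventh → Ab, giving Abm.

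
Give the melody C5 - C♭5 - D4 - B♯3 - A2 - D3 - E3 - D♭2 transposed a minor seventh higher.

C5 gives Bb5
Cb5 gives Bbb5
D4 gives C5
B#3 gives A#4
A2 gives G3
D3 gives C4
E3 gives D4
Db2 gives Cb3

Bb5 Bbb5 C5 A#4 G3 C4 D4 Cb3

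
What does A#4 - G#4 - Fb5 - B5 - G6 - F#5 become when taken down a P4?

A#4 becomes E#4
G#4 becomes D#4
Fb5 becomes Cb5
B5 becomes F#5
G6 becomes D6
F#5 becomes C#5

E#4 D#4 Cb5 F#5 D6 C#5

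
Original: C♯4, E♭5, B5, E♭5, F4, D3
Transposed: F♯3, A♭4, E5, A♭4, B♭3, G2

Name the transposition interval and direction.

down a perfect fifth

Take the first pair: C#4 → F#3. C to F spans 5 letter names, so the interval is some kind of fifth.
F#3 to C#4 is 7 semitones, which makes it a perfect fifth; the second version is lower, so the direction is down.
Checking another pair — D3 → G2 — gives the same interval.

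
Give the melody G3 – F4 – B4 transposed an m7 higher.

G3 becomes F4
F4 becomes Eb5
B4 becomes A5

F4 Eb5 A5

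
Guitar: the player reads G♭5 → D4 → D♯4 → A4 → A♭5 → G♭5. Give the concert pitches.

The guitar sounds a perfect octave below written, so transpose each written note down a perfect octave.
Gb5 becomes Gb4
D4 becomes D3
D#4 becomes D#3
A4 becomes A3
Ab5 becomes Ab4
Gb5 becomes Gb4

Gb4 D3 D#3 A3 Ab4 Gb4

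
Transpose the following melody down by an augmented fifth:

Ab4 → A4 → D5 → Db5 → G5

Dbb4 Db4 Gb4 Gbb4 Cb5

Ab4 to Dbb4
A4 to Db4
D5 to Gb4
Db5 to Gbb4
G5 to Cb5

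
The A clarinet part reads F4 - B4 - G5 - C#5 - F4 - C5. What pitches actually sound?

D4 G#4 E5 A#4 D4 A4

The A clarinet sounds a minor third below written, so transpose each written note down a minor third.
F4 -> D4
B4 -> G#4
G5 -> E5
C#5 -> A#4
F4 -> D4
C5 -> A4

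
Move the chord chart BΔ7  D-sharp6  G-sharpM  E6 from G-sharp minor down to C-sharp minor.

EΔ7 G#6 C#M A6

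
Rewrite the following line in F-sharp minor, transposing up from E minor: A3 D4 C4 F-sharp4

B3 E4 D4 G#4

From E up to F-sharp is a major second; apply that to each pitch.
A3 → B3
D4 → E4
C4 → D4
F#4 → G#4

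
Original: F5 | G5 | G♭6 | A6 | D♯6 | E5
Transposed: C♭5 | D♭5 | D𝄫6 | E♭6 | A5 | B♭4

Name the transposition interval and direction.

down an augmented fourth

From F5 to Cb5 is 4 letter names — a fourth of some quality.
Cb5 to F5 is 6 semitones, which makes it an augmented fourth; the second version is lower, so the direction is down.
Checking another pair — E5 → Bb4 — gives the same interval.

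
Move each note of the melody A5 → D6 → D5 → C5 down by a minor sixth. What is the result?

C#5 F#5 F#4 E4

A5 to C#5
D6 to F#5
D5 to F#4
C5 to E4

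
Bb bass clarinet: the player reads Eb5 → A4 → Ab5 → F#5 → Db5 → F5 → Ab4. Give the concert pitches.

Db4 G3 Gb4 E4 Cb4 Eb4 Gb3

The Bb bass clarinet sounds a major ninth below written, so transpose each written note down a major ninth.
Eb5 to Db4
A4 to G3
Ab5 to Gb4
F#5 to E4
Db5 to Cb4
F5 to Eb4
Ab4 to Gb3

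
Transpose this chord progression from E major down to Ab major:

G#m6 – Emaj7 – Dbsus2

Cm6 Abmaj7 Gbbsus2

E major down to Ab major is an augmented fifth; each chord root moves by that interval while the quality stays the same.
G#m6: root G# down an augmented fifth → C, giving Cm6.
Emaj7: root E down an augmented fifth → Ab, giving Abmaj7.
Dbsus2: root Db down an augmented fifth → Gbb, giving Gbbsus2.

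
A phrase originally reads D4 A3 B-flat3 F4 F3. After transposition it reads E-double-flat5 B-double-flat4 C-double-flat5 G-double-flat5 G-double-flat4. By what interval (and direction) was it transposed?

From D4 to Ebb5 is 9 letter names — a ninth of some quality.
D4 to Ebb5 is 12 semitones, which makes it a diminished ninth; the second version is higher, so the direction is up.
Checking another pair — F3 → Gbb4 — gives the same interval.

up a diminished ninth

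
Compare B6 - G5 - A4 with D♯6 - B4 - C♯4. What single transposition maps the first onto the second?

Take the first pair: B6 → D#6. B to D spans 6 letter names, so the interval is some kind of sixth.
D#6 to B6 is 8 semitones, which makes it a minor sixth; the second version is lower, so the direction is down.
Checking another pair — A4 → C#4 — gives the same interval.

down a minor sixth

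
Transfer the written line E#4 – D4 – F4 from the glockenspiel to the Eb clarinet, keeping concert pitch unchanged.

C##6 B5 D6

First find concert pitch: the glockenspiel sounds a perfect fifteenth above written, so E#4 D4 F4 sounds E#6 D6 F6.
Then write for Eb clarinet: it sounds a minor third above written, so the part must be a minor third below concert.
E#6 → C##6
D6 → B5
F6 → D6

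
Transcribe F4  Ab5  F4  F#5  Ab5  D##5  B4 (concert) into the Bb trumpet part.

G4 Bb5 G4 G#5 Bb5 E##5 C#5

The Bb trumpet sounds a major second below written, so the written part must be a major second above concert — transpose each note up.
F4 becomes G4
Ab5 becomes Bb5
F4 becomes G4
F#5 becomes G#5
Ab5 becomes Bb5
D##5 becomes E##5
B4 becomes C#5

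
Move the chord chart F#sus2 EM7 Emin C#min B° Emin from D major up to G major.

Bsus2 AM7 Amin F#min E° Amin

D major up to G major is a perfect fourth; each chord root moves by that interval while the quality stays the same.
F#sus2: root F# up a perfect fourth → B, giving Bsus2.
EM7: root E up a perfect fourth → A, giving AM7.
Emin: root E up a perfect fourth → A, giving Amin.
C#min: root C# up a perfect fourth → F#, giving F#min.
B°: root B up a perfect fourth → E, giving E°.
Emin: root E up a perfect fourth → A, giving Amin.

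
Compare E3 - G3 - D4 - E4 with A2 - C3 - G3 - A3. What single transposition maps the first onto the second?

down a perfect fifth

Take the first pair: E3 → A2. E to A spans 5 letter names, so the interval is some kind of fifth.
A2 to E3 is 7 semitones, which makes it a perfect fifth; the second version is lower, so the direction is down.
Checking another pair — E4 → A3 — gives the same interval.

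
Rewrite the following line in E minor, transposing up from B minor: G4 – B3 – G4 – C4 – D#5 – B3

From B up to E is a perfect fourth; apply that to each pitch.
G4 becomes C5
B3 becomes E4
G4 becomes C5
C4 becomes F4
D#5 becomes G#5
B3 becomes E4

C5 E4 C5 F4 G#5 E4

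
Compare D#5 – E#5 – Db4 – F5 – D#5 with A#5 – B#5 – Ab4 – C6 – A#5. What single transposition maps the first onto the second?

up a perfect fifth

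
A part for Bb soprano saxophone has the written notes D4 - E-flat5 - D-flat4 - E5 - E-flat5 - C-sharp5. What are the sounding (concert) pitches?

C4 Db5 Cb4 D5 Db5 B4

Written C4 on the Bb soprano saxophone sounds as Bb3, a major second lower; apply that shift to every note.
D4 → C4
Eb5 → Db5
Db4 → Cb4
E5 → D5
Eb5 → Db5
C#5 → B4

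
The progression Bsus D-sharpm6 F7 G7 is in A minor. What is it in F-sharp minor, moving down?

A minor down to F-sharp minor is a minor third; each chord root moves by that interval while the quality stays the same.
Bsus: root B down a minor third → G#, giving G#sus.
D-sharpm6: root D-sharp down a minor third → B#, giving B#m6.
F7: root F down a minor third → D, giving D7.
G7: root G down a minor third → E, giving E7.

G#sus B#m6 D7 E7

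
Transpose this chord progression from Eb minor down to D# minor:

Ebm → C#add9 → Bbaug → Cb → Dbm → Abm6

Eb minor down to D# minor is a diminished second; each chord root moves by that interval while the quality stays the same.
Ebm: root Eb down a diminished second → D#, giving D#m.
C#add9: root C# down a diminished second → B##, giving B##add9.
Bbaug: root Bb down a diminished second → A#, giving A#aug.
Cb: root Cb down a diminished second → B, giving B.
Dbm: root Db down a diminished second → C#, giving C#m.
Abm6: root Ab down a diminished second → G#, giving G#m6.

D#m B##add9 A#aug B C#m G#m6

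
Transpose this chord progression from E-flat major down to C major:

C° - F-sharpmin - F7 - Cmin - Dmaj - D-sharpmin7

A° D#min D7 Amin Bmaj B#min7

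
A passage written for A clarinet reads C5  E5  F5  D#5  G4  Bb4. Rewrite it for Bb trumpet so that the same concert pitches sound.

B4 D#5 E5 C##5 F#4 A4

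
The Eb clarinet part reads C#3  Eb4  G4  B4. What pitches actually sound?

The Eb clarinet sounds a minor third above written, so transpose each written note up a minor third.
C#3 → E3
Eb4 → Gb4
G4 → Bb4
B4 → D5

E3 Gb4 Bb4 D5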